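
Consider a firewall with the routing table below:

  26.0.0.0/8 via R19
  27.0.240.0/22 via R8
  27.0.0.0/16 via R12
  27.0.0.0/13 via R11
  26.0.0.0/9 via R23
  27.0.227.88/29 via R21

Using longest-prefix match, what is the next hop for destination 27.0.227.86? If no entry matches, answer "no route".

R12

Routes whose prefix contains 27.0.227.86:
  27.0.0.0/13 (27.0.0.0 - 27.7.255.255) -> R11
  27.0.0.0/16 (27.0.0.0 - 27.0.255.255) -> R12
More-specific entries that do NOT match:
  27.0.227.88/29 (27.0.227.88 - 27.0.227.95) does not contain 27.0.227.86
  27.0.240.0/22 (27.0.240.0 - 27.0.243.255) does not contain 27.0.227.86
Longest matching prefix is /16 -> next hop R12.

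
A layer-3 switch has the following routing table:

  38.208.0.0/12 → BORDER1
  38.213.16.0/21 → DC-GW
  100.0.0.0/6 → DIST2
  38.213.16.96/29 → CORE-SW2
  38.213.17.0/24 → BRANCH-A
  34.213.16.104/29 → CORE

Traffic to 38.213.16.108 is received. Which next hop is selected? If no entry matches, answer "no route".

Routes whose prefix contains 38.213.16.108:
  38.208.0.0/12 (38.208.0.0 - 38.223.255.255) -> BORDER1
  38.213.16.0/21 (38.213.16.0 - 38.213.23.255) -> DC-GW
More-specific entries that do NOT match:
  38.213.16.96/29 (38.213.16.96 - 38.213.16.103) does not contain 38.213.16.108
  34.213.16.104/29 (34.213.16.104 - 34.213.16.111) does not contain 38.213.16.108
  38.213.17.0/24 (38.213.17.0 - 38.213.17.255) does not contain 38.213.16.108
Longest matching prefix is /21 -> next hop DC-GW.

DC-GW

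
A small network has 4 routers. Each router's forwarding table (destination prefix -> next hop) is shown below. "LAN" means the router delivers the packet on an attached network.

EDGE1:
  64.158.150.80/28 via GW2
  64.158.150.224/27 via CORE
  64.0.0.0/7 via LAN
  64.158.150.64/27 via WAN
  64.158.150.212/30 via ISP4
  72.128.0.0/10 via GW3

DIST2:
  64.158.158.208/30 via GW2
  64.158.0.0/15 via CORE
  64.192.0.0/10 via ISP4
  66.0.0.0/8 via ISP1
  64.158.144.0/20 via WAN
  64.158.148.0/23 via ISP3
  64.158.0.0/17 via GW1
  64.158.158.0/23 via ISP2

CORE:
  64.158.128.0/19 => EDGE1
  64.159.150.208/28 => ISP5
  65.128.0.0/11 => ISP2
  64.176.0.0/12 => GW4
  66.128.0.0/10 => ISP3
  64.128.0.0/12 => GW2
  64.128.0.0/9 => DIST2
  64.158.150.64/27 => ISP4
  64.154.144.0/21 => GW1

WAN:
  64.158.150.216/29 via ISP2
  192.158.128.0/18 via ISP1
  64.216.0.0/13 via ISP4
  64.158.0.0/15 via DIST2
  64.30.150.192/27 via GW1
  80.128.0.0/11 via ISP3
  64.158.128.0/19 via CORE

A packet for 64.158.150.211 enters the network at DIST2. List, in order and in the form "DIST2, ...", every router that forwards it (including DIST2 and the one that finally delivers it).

At DIST2: longest match for 64.158.150.211 is 64.158.144.0/20 -> WAN
At WAN: longest match for 64.158.150.211 is 64.158.128.0/19 -> CORE
At CORE: longest match for 64.158.150.211 is 64.158.128.0/19 -> EDGE1
At EDGE1: longest match for 64.158.150.211 is 64.0.0.0/7 -> LAN

DIST2, WAN, CORE, EDGE1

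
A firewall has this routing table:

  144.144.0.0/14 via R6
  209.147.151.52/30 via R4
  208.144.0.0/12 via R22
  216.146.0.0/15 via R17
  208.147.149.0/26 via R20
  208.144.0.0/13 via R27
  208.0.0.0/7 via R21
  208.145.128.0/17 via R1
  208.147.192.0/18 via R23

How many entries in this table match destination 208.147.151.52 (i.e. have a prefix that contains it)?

Prefixes containing 208.147.151.52:
  208.0.0.0/7 (208.0.0.0 - 209.255.255.255)
  208.144.0.0/12 (208.144.0.0 - 208.159.255.255)
  208.144.0.0/13 (208.144.0.0 - 208.151.255.255)
Total matching entries: 3.

3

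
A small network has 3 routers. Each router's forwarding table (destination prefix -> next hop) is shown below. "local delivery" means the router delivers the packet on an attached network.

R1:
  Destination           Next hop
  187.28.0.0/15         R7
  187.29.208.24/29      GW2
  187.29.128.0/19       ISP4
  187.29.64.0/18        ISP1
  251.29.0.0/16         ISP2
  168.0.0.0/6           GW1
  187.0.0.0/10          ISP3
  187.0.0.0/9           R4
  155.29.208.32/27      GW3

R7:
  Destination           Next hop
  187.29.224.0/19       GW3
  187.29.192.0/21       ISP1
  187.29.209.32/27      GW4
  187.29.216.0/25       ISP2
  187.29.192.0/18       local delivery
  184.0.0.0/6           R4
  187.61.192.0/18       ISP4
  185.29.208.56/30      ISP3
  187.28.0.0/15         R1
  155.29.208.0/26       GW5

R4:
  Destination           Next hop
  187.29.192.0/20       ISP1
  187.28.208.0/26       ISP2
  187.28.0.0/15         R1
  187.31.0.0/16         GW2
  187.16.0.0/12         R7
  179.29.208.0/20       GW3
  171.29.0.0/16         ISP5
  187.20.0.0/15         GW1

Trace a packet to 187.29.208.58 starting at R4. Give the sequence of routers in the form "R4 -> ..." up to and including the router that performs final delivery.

R4 -> R1 -> R7

At R4: longest match for 187.29.208.58 is 187.28.0.0/15 -> R1
At R1: longest match for 187.29.208.58 is 187.28.0.0/15 -> R7
At R7: longest match for 187.29.208.58 is 187.29.192.0/18 -> local delivery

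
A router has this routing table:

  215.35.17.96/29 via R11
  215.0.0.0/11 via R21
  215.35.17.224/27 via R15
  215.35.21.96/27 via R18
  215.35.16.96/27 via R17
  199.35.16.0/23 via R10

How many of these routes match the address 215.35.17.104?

0

No listed prefix contains 215.35.17.104.
Total matching entries: 0.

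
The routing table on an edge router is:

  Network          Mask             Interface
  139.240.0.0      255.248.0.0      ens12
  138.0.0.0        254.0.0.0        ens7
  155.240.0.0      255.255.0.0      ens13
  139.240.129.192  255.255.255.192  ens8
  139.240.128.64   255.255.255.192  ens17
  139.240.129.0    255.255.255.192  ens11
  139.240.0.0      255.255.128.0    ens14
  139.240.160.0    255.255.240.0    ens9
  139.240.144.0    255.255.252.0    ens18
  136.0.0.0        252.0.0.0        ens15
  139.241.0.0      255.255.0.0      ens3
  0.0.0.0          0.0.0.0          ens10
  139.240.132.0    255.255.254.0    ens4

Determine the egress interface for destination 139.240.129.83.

Routes whose prefix contains 139.240.129.83:
  0.0.0.0/0 (default, matches everything) -> ens10
  136.0.0.0/6 (136.0.0.0 - 139.255.255.255) -> ens15
  138.0.0.0/7 (138.0.0.0 - 139.255.255.255) -> ens7
  139.240.0.0/13 (139.240.0.0 - 139.247.255.255) -> ens12
More-specific entries that do NOT match:
  139.240.129.192/26 (139.240.129.192 - 139.240.129.255) does not contain 139.240.129.83
  139.240.128.64/26 (139.240.128.64 - 139.240.128.127) does not contain 139.240.129.83
  139.240.129.0/26 (139.240.129.0 - 139.240.129.63) does not contain 139.240.129.83
  139.240.132.0/23 (139.240.132.0 - 139.240.133.255) does not contain 139.240.129.83
  139.240.144.0/22 (139.240.144.0 - 139.240.147.255) does not contain 139.240.129.83
  139.240.160.0/20 (139.240.160.0 - 139.240.175.255) does not contain 139.240.129.83
  139.240.0.0/17 (139.240.0.0 - 139.240.127.255) does not contain 139.240.129.83
  155.240.0.0/16 (155.240.0.0 - 155.240.255.255) does not contain 139.240.129.83
  139.241.0.0/16 (139.241.0.0 - 139.241.255.255) does not contain 139.240.129.83
Longest matching prefix is /13 -> interface ens12.

ens12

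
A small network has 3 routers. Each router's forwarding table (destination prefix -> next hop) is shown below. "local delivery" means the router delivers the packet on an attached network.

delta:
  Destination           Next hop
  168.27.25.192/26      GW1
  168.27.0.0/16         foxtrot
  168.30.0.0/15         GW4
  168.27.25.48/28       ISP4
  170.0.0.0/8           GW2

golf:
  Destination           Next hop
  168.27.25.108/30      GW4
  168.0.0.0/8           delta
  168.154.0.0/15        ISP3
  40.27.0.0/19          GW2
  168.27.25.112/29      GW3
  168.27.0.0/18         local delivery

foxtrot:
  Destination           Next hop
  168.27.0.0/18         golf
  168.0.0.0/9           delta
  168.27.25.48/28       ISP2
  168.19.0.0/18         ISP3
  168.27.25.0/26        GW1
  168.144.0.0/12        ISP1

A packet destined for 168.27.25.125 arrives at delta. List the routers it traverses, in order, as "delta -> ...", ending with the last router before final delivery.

At delta: longest match for 168.27.25.125 is 168.27.0.0/16 -> foxtrot
At foxtrot: longest match for 168.27.25.125 is 168.27.0.0/18 -> golf
At golf: longest match for 168.27.25.125 is 168.27.0.0/18 -> local delivery

delta -> foxtrot -> golf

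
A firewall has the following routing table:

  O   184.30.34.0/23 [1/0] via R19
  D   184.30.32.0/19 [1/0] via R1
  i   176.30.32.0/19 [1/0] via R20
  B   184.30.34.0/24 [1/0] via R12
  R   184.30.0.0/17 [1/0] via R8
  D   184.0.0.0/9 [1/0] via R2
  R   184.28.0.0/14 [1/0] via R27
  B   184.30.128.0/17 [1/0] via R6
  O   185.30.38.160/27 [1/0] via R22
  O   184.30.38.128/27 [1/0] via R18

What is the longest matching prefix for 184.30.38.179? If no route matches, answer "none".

Entries matching 184.30.38.179:
  184.0.0.0/9 (184.0.0.0 - 184.127.255.255)
  184.28.0.0/14 (184.28.0.0 - 184.31.255.255)
  184.30.0.0/17 (184.30.0.0 - 184.30.127.255)
  184.30.32.0/19 (184.30.32.0 - 184.30.63.255)
Most specific is 184.30.32.0/19.

184.30.32.0/19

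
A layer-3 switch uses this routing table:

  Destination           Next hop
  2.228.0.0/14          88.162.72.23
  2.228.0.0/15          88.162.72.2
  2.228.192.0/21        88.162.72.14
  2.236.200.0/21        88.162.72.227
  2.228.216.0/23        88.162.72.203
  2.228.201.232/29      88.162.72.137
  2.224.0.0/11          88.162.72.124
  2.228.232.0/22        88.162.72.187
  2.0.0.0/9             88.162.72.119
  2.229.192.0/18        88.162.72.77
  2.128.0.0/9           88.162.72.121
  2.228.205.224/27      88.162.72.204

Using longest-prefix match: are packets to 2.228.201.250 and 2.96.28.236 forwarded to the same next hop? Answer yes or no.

2.228.201.250: longest match 2.228.0.0/15 -> 88.162.72.2
2.96.28.236: longest match 2.0.0.0/9 -> 88.162.72.119

no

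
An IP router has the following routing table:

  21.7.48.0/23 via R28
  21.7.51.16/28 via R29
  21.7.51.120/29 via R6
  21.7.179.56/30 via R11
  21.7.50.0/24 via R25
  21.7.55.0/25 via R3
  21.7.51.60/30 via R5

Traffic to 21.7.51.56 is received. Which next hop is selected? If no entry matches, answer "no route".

No entry's prefix contains 21.7.51.56; there is no default route.

no route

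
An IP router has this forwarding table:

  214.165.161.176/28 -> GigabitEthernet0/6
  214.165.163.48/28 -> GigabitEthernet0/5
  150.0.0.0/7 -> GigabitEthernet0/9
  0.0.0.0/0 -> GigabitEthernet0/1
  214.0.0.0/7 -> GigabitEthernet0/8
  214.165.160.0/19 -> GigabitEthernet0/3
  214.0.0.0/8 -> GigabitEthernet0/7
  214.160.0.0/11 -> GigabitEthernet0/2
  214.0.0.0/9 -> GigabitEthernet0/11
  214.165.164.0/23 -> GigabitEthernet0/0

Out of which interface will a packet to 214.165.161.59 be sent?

GigabitEthernet0/3

Routes whose prefix contains 214.165.161.59:
  0.0.0.0/0 (default, matches everything) -> GigabitEthernet0/1
  214.0.0.0/7 (214.0.0.0 - 215.255.255.255) -> GigabitEthernet0/8
  214.0.0.0/8 (214.0.0.0 - 214.255.255.255) -> GigabitEthernet0/7
  214.160.0.0/11 (214.160.0.0 - 214.191.255.255) -> GigabitEthernet0/2
  214.165.160.0/19 (214.165.160.0 - 214.165.191.255) -> GigabitEthernet0/3
More-specific entries that do NOT match:
  214.165.161.176/28 (214.165.161.176 - 214.165.161.191) does not contain 214.165.161.59
  214.165.163.48/28 (214.165.163.48 - 214.165.163.63) does not contain 214.165.161.59
  214.165.164.0/23 (214.165.164.0 - 214.165.165.255) does not contain 214.165.161.59
Longest matching prefix is /19 -> interface GigabitEthernet0/3.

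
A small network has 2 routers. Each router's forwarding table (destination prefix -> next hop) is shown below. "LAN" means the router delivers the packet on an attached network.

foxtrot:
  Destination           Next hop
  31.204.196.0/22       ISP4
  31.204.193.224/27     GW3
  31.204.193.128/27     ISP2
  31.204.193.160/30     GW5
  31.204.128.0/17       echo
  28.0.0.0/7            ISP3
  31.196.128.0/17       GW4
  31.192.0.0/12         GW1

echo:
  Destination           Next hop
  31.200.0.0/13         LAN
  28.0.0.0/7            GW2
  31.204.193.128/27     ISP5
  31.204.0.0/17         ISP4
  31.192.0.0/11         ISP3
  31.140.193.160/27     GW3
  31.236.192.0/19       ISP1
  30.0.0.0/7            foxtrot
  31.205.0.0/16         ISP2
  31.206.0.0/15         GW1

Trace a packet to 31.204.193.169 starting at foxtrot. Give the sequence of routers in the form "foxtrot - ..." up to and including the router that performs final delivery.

At foxtrot: longest match for 31.204.193.169 is 31.204.128.0/17 -> echo
At echo: longest match for 31.204.193.169 is 31.200.0.0/13 -> LAN

foxtrot - echo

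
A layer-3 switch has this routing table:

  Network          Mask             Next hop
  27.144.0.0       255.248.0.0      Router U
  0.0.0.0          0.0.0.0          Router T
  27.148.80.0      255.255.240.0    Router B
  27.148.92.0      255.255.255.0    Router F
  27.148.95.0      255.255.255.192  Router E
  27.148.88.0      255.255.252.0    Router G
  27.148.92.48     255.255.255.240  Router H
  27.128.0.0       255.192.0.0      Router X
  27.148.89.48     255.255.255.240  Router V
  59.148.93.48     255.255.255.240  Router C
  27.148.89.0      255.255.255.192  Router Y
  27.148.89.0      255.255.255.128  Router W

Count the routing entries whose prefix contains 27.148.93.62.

Prefixes containing 27.148.93.62:
  0.0.0.0/0 (default, matches everything)
  27.128.0.0/10 (27.128.0.0 - 27.191.255.255)
  27.144.0.0/13 (27.144.0.0 - 27.151.255.255)
  27.148.80.0/20 (27.148.80.0 - 27.148.95.255)
Total matching entries: 4.

4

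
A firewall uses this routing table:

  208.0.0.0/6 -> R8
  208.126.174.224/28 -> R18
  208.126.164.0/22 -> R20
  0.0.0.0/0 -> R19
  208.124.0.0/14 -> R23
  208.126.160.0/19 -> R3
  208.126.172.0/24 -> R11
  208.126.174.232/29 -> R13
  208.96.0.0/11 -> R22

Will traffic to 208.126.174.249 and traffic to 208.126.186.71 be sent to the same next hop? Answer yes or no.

208.126.174.249: longest match 208.126.160.0/19 -> R3
208.126.186.71: longest match 208.126.160.0/19 -> R3

yes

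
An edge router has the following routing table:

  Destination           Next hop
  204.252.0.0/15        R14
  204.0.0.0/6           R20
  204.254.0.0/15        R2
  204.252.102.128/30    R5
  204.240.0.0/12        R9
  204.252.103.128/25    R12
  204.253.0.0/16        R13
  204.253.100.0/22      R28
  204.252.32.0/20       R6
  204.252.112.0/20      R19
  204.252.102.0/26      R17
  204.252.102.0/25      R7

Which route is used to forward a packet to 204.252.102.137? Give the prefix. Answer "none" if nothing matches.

204.252.0.0/15

Entries matching 204.252.102.137:
  204.0.0.0/6 (204.0.0.0 - 207.255.255.255)
  204.240.0.0/12 (204.240.0.0 - 204.255.255.255)
  204.252.0.0/15 (204.252.0.0 - 204.253.255.255)
Most specific is 204.252.0.0/15.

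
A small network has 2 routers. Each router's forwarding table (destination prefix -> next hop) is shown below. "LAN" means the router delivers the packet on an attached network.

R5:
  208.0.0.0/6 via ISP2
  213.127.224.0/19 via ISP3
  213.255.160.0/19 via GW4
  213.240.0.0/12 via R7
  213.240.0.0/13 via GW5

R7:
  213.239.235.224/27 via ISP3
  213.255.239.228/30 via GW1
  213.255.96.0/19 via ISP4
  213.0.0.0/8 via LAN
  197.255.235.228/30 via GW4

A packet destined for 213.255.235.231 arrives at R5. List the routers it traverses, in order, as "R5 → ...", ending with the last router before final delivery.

R5 → R7

At R5: longest match for 213.255.235.231 is 213.240.0.0/12 -> R7
At R7: longest match for 213.255.235.231 is 213.0.0.0/8 -> LAN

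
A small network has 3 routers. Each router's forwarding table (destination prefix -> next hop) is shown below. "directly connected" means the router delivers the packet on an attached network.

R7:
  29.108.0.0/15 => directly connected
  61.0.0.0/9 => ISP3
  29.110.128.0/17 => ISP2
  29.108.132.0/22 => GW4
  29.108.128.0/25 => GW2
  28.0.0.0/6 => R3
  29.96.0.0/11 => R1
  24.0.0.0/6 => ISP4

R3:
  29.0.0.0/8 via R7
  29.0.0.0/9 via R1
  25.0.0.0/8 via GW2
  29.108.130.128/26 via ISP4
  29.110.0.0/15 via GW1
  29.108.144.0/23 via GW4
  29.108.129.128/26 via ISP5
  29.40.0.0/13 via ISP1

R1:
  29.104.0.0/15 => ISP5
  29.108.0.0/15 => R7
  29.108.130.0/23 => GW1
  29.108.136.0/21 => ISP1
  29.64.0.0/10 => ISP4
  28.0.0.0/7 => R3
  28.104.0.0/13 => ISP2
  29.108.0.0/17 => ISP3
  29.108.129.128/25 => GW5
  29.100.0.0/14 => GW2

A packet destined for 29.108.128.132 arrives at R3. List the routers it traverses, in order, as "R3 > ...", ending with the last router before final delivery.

At R3: longest match for 29.108.128.132 is 29.0.0.0/9 -> R1
At R1: longest match for 29.108.128.132 is 29.108.0.0/15 -> R7
At R7: longest match for 29.108.128.132 is 29.108.0.0/15 -> directly connected

R3 > R1 > R7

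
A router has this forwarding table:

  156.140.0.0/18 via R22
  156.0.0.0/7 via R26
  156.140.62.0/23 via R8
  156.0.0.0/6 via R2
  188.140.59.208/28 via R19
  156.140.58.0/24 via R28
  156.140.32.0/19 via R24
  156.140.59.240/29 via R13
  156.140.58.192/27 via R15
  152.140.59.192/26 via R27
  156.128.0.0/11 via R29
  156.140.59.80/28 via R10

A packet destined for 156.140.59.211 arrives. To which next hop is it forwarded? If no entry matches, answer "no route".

Routes whose prefix contains 156.140.59.211:
  156.0.0.0/6 (156.0.0.0 - 159.255.255.255) -> R2
  156.0.0.0/7 (156.0.0.0 - 157.255.255.255) -> R26
  156.128.0.0/11 (156.128.0.0 - 156.159.255.255) -> R29
  156.140.0.0/18 (156.140.0.0 - 156.140.63.255) -> R22
  156.140.32.0/19 (156.140.32.0 - 156.140.63.255) -> R24
More-specific entries that do NOT match:
  156.140.59.240/29 (156.140.59.240 - 156.140.59.247) does not contain 156.140.59.211
  188.140.59.208/28 (188.140.59.208 - 188.140.59.223) does not contain 156.140.59.211
  156.140.59.80/28 (156.140.59.80 - 156.140.59.95) does not contain 156.140.59.211
  156.140.58.192/27 (156.140.58.192 - 156.140.58.223) does not contain 156.140.59.211
  152.140.59.192/26 (152.140.59.192 - 152.140.59.255) does not contain 156.140.59.211
  156.140.58.0/24 (156.140.58.0 - 156.140.58.255) does not contain 156.140.59.211
  156.140.62.0/23 (156.140.62.0 - 156.140.63.255) does not contain 156.140.59.211
Longest matching prefix is /19 -> next hop R24.

R24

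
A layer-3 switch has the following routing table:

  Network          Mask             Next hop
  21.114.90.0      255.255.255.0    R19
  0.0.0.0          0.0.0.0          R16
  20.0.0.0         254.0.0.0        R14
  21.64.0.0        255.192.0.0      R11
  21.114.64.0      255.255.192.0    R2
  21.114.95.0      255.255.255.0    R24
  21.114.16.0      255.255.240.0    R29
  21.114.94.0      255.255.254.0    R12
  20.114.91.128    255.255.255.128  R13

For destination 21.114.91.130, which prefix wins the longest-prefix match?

Entries matching 21.114.91.130:
  0.0.0.0/0 (default, matches everything)
  20.0.0.0/7 (20.0.0.0 - 21.255.255.255)
  21.64.0.0/10 (21.64.0.0 - 21.127.255.255)
  21.114.64.0/18 (21.114.64.0 - 21.114.127.255)
Most specific is 21.114.64.0/18.

21.114.64.0/18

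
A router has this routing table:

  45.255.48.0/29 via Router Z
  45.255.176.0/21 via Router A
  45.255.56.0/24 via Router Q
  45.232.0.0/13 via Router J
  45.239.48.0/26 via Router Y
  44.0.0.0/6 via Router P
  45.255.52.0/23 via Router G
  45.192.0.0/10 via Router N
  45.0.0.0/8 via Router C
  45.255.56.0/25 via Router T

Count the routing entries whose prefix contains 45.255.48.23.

3

Prefixes containing 45.255.48.23:
  44.0.0.0/6 (44.0.0.0 - 47.255.255.255)
  45.0.0.0/8 (45.0.0.0 - 45.255.255.255)
  45.192.0.0/10 (45.192.0.0 - 45.255.255.255)
Total matching entries: 3.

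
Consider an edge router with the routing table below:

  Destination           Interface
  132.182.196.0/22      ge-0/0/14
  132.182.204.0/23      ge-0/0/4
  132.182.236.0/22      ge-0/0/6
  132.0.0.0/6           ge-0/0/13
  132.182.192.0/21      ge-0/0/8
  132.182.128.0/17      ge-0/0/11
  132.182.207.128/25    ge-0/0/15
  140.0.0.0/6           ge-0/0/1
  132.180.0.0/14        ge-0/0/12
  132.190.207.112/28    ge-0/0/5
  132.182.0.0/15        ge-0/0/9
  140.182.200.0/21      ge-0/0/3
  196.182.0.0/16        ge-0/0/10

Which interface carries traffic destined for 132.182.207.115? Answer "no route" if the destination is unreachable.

ge-0/0/11

Routes whose prefix contains 132.182.207.115:
  132.0.0.0/6 (132.0.0.0 - 135.255.255.255) -> ge-0/0/13
  132.180.0.0/14 (132.180.0.0 - 132.183.255.255) -> ge-0/0/12
  132.182.0.0/15 (132.182.0.0 - 132.183.255.255) -> ge-0/0/9
  132.182.128.0/17 (132.182.128.0 - 132.182.255.255) -> ge-0/0/11
More-specific entries that do NOT match:
  132.190.207.112/28 (132.190.207.112 - 132.190.207.127) does not contain 132.182.207.115
  132.182.207.128/25 (132.182.207.128 - 132.182.207.255) does not contain 132.182.207.115
  132.182.204.0/23 (132.182.204.0 - 132.182.205.255) does not contain 132.182.207.115
  132.182.196.0/22 (132.182.196.0 - 132.182.199.255) does not contain 132.182.207.115
  132.182.236.0/22 (132.182.236.0 - 132.182.239.255) does not contain 132.182.207.115
  132.182.192.0/21 (132.182.192.0 - 132.182.199.255) does not contain 132.182.207.115
  140.182.200.0/21 (140.182.200.0 - 140.182.207.255) does not contain 132.182.207.115
Longest matching prefix is /17 -> interface ge-0/0/11.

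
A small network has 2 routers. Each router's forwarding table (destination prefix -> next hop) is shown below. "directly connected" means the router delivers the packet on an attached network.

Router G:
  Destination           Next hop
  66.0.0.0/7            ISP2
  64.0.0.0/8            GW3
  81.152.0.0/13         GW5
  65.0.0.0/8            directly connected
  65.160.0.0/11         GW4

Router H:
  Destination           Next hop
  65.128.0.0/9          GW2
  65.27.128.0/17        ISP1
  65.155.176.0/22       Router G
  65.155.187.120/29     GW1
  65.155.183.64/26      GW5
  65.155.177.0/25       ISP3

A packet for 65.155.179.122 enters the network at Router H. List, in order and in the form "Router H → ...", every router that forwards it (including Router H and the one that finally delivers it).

Router H → Router G

At Router H: longest match for 65.155.179.122 is 65.155.176.0/22 -> Router G
At Router G: longest match for 65.155.179.122 is 65.0.0.0/8 -> directly connected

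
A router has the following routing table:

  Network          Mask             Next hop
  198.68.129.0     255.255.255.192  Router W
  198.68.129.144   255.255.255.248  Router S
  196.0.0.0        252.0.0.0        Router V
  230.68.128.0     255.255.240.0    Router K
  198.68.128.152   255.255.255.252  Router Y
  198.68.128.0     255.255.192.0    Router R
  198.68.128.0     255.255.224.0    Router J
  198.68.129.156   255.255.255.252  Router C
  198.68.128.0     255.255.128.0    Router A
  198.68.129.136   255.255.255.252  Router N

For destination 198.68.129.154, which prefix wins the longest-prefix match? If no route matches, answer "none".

198.68.128.0/19

Entries matching 198.68.129.154:
  196.0.0.0/6 (196.0.0.0 - 199.255.255.255)
  198.68.128.0/17 (198.68.128.0 - 198.68.255.255)
  198.68.128.0/18 (198.68.128.0 - 198.68.191.255)
  198.68.128.0/19 (198.68.128.0 - 198.68.159.255)
Most specific is 198.68.128.0/19.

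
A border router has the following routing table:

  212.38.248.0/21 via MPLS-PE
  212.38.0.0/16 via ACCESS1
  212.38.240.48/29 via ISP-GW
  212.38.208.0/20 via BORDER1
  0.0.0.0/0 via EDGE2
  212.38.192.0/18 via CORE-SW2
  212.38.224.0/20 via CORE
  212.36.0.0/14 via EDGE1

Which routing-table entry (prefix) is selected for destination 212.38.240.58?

Entries matching 212.38.240.58:
  0.0.0.0/0 (default, matches everything)
  212.36.0.0/14 (212.36.0.0 - 212.39.255.255)
  212.38.0.0/16 (212.38.0.0 - 212.38.255.255)
  212.38.192.0/18 (212.38.192.0 - 212.38.255.255)
Most specific is 212.38.192.0/18.

212.38.192.0/18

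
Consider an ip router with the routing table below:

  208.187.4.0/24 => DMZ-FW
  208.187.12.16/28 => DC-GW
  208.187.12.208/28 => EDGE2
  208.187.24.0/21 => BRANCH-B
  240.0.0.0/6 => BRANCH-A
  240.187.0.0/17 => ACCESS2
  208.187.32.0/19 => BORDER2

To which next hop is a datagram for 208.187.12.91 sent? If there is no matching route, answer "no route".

No entry's prefix contains 208.187.12.91; there is no default route.

no route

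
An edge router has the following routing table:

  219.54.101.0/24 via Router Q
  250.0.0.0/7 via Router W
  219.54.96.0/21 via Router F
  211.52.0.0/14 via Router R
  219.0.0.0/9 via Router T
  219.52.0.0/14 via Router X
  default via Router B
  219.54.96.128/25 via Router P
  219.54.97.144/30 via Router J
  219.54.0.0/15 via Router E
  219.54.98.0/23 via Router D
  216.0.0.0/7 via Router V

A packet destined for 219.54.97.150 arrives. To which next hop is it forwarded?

Routes whose prefix contains 219.54.97.150:
  0.0.0.0/0 (default, matches everything) -> Router B
  219.0.0.0/9 (219.0.0.0 - 219.127.255.255) -> Router T
  219.52.0.0/14 (219.52.0.0 - 219.55.255.255) -> Router X
  219.54.0.0/15 (219.54.0.0 - 219.55.255.255) -> Router E
  219.54.96.0/21 (219.54.96.0 - 219.54.103.255) -> Router F
More-specific entries that do NOT match:
  219.54.97.144/30 (219.54.97.144 - 219.54.97.147) does not contain 219.54.97.150
  219.54.96.128/25 (219.54.96.128 - 219.54.96.255) does not contain 219.54.97.150
  219.54.101.0/24 (219.54.101.0 - 219.54.101.255) does not contain 219.54.97.150
  219.54.98.0/23 (219.54.98.0 - 219.54.99.255) does not contain 219.54.97.150
Longest matching prefix is /21 -> next hop Router F.

Router F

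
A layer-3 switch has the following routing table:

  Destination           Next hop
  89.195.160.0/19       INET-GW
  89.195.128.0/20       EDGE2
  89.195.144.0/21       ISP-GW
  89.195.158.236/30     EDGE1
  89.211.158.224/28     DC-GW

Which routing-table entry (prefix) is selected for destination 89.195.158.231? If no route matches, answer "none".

89.195.158.231 is outside every listed prefix and there is no default route.

none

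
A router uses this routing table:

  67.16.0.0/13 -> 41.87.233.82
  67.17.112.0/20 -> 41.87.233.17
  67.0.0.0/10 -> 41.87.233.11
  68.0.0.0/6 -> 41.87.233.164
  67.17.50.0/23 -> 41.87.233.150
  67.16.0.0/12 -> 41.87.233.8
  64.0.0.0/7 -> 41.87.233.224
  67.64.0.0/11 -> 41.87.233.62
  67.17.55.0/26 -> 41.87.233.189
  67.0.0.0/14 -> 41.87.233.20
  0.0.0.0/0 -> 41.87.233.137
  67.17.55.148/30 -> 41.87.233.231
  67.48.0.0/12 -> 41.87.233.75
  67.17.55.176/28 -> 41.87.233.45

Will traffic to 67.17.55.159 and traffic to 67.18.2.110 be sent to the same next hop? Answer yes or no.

yes

67.17.55.159: longest match 67.16.0.0/13 -> 41.87.233.82
67.18.2.110: longest match 67.16.0.0/13 -> 41.87.233.82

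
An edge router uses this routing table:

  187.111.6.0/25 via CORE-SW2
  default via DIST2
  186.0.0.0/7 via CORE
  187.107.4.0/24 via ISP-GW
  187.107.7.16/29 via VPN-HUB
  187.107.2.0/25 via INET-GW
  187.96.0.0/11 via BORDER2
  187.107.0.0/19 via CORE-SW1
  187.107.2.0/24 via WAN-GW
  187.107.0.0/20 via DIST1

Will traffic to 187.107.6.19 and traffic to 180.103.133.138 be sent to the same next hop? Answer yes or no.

187.107.6.19: longest match 187.107.0.0/20 -> DIST1
180.103.133.138: longest match 0.0.0.0/0 -> DIST2

no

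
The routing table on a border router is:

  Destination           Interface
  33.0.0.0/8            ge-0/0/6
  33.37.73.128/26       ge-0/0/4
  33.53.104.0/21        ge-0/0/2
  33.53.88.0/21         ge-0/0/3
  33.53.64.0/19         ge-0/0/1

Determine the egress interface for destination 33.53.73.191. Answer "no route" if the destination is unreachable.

Routes whose prefix contains 33.53.73.191:
  33.0.0.0/8 (33.0.0.0 - 33.255.255.255) -> ge-0/0/6
  33.53.64.0/19 (33.53.64.0 - 33.53.95.255) -> ge-0/0/1
More-specific entries that do NOT match:
  33.37.73.128/26 (33.37.73.128 - 33.37.73.191) does not contain 33.53.73.191
  33.53.104.0/21 (33.53.104.0 - 33.53.111.255) does not contain 33.53.73.191
  33.53.88.0/21 (33.53.88.0 - 33.53.95.255) does not contain 33.53.73.191
Longest matching prefix is /19 -> interface ge-0/0/1.

ge-0/0/1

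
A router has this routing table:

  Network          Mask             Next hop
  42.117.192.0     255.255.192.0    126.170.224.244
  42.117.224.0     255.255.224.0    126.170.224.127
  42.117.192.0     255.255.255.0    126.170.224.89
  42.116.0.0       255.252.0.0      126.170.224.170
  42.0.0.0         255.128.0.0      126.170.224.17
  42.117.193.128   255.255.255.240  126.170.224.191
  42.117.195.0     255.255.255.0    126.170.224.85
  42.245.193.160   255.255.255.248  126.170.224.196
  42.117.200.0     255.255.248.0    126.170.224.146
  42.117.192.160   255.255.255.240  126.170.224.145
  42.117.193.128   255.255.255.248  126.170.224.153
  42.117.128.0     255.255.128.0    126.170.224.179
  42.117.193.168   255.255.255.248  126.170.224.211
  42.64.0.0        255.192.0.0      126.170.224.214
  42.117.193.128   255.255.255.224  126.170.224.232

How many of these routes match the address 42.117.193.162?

Prefixes containing 42.117.193.162:
  42.0.0.0/9 (42.0.0.0 - 42.127.255.255)
  42.64.0.0/10 (42.64.0.0 - 42.127.255.255)
  42.116.0.0/14 (42.116.0.0 - 42.119.255.255)
  42.117.128.0/17 (42.117.128.0 - 42.117.255.255)
  42.117.192.0/18 (42.117.192.0 - 42.117.255.255)
Total matching entries: 5.

5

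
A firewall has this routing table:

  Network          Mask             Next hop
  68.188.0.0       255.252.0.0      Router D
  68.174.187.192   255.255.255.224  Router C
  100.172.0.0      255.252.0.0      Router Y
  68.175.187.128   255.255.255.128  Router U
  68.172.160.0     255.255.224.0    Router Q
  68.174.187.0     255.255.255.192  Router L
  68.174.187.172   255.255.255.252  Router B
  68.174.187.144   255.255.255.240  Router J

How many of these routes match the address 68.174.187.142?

0

No listed prefix contains 68.174.187.142.
Total matching entries: 0.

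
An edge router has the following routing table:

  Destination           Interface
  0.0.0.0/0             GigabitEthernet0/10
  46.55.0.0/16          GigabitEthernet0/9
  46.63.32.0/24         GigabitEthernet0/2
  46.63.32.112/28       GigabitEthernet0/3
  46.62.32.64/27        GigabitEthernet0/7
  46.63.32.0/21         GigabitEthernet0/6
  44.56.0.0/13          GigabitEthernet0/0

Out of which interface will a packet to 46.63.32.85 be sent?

Routes whose prefix contains 46.63.32.85:
  0.0.0.0/0 (default, matches everything) -> GigabitEthernet0/10
  46.63.32.0/21 (46.63.32.0 - 46.63.39.255) -> GigabitEthernet0/6
  46.63.32.0/24 (46.63.32.0 - 46.63.32.255) -> GigabitEthernet0/2
More-specific entries that do NOT match:
  46.63.32.112/28 (46.63.32.112 - 46.63.32.127) does not contain 46.63.32.85
  46.62.32.64/27 (46.62.32.64 - 46.62.32.95) does not contain 46.63.32.85
Longest matching prefix is /24 -> interface GigabitEthernet0/2.

GigabitEthernet0/2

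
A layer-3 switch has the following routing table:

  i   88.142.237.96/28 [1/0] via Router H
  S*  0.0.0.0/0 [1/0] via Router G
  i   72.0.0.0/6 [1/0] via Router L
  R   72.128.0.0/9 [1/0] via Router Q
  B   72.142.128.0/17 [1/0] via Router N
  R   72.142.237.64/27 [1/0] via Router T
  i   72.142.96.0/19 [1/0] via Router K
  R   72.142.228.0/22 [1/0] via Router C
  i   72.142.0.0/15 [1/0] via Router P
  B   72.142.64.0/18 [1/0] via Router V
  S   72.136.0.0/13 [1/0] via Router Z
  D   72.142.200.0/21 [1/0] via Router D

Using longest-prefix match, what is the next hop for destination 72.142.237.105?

Router N

Routes whose prefix contains 72.142.237.105:
  0.0.0.0/0 (default, matches everything) -> Router G
  72.0.0.0/6 (72.0.0.0 - 75.255.255.255) -> Router L
  72.128.0.0/9 (72.128.0.0 - 72.255.255.255) -> Router Q
  72.136.0.0/13 (72.136.0.0 - 72.143.255.255) -> Router Z
  72.142.0.0/15 (72.142.0.0 - 72.143.255.255) -> Router P
  72.142.128.0/17 (72.142.128.0 - 72.142.255.255) -> Router N
More-specific entries that do NOT match:
  88.142.237.96/28 (88.142.237.96 - 88.142.237.111) does not contain 72.142.237.105
  72.142.237.64/27 (72.142.237.64 - 72.142.237.95) does not contain 72.142.237.105
  72.142.228.0/22 (72.142.228.0 - 72.142.231.255) does not contain 72.142.237.105
  72.142.200.0/21 (72.142.200.0 - 72.142.207.255) does not contain 72.142.237.105
  72.142.96.0/19 (72.142.96.0 - 72.142.127.255) does not contain 72.142.237.105
  72.142.64.0/18 (72.142.64.0 - 72.142.127.255) does not contain 72.142.237.105
Longest matching prefix is /17 -> next hop Router N.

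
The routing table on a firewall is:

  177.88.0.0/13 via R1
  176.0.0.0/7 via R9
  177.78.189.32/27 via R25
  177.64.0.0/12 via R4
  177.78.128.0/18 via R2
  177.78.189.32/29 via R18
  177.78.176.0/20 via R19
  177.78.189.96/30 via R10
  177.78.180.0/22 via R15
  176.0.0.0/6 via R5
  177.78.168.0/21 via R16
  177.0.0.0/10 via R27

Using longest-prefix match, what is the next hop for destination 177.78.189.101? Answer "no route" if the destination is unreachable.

Routes whose prefix contains 177.78.189.101:
  176.0.0.0/6 (176.0.0.0 - 179.255.255.255) -> R5
  176.0.0.0/7 (176.0.0.0 - 177.255.255.255) -> R9
  177.64.0.0/12 (177.64.0.0 - 177.79.255.255) -> R4
  177.78.128.0/18 (177.78.128.0 - 177.78.191.255) -> R2
  177.78.176.0/20 (177.78.176.0 - 177.78.191.255) -> R19
More-specific entries that do NOT match:
  177.78.189.96/30 (177.78.189.96 - 177.78.189.99) does not contain 177.78.189.101
  177.78.189.32/29 (177.78.189.32 - 177.78.189.39) does not contain 177.78.189.101
  177.78.189.32/27 (177.78.189.32 - 177.78.189.63) does not contain 177.78.189.101
  177.78.180.0/22 (177.78.180.0 - 177.78.183.255) does not contain 177.78.189.101
  177.78.168.0/21 (177.78.168.0 - 177.78.175.255) does not contain 177.78.189.101
Longest matching prefix is /20 -> next hop R19.

R19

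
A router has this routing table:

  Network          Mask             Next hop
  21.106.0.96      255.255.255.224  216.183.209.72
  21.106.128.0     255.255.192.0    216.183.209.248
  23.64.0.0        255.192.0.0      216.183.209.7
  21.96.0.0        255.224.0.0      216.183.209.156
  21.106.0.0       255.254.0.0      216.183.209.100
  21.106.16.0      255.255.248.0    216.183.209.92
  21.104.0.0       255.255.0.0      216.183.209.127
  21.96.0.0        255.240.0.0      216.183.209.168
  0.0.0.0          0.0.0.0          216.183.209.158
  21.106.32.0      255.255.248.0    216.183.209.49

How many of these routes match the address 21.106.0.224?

4

Prefixes containing 21.106.0.224:
  0.0.0.0/0 (default, matches everything)
  21.96.0.0/11 (21.96.0.0 - 21.127.255.255)
  21.96.0.0/12 (21.96.0.0 - 21.111.255.255)
  21.106.0.0/15 (21.106.0.0 - 21.107.255.255)
Total matching entries: 4.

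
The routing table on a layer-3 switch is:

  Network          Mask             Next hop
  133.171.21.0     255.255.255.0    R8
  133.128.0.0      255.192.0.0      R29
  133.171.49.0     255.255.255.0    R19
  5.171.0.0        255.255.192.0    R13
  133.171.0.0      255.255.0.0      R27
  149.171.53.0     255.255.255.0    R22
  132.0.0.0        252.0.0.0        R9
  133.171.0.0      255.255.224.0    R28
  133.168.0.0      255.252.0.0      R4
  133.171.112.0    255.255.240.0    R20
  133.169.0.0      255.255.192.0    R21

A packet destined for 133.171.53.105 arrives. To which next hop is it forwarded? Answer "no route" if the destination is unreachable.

Routes whose prefix contains 133.171.53.105:
  132.0.0.0/6 (132.0.0.0 - 135.255.255.255) -> R9
  133.128.0.0/10 (133.128.0.0 - 133.191.255.255) -> R29
  133.168.0.0/14 (133.168.0.0 - 133.171.255.255) -> R4
  133.171.0.0/16 (133.171.0.0 - 133.171.255.255) -> R27
More-specific entries that do NOT match:
  133.171.21.0/24 (133.171.21.0 - 133.171.21.255) does not contain 133.171.53.105
  133.171.49.0/24 (133.171.49.0 - 133.171.49.255) does not contain 133.171.53.105
  149.171.53.0/24 (149.171.53.0 - 149.171.53.255) does not contain 133.171.53.105
  133.171.112.0/20 (133.171.112.0 - 133.171.127.255) does not contain 133.171.53.105
  133.171.0.0/19 (133.171.0.0 - 133.171.31.255) does not contain 133.171.53.105
  5.171.0.0/18 (5.171.0.0 - 5.171.63.255) does not contain 133.171.53.105
  133.169.0.0/18 (133.169.0.0 - 133.169.63.255) does not contain 133.171.53.105
Longest matching prefix is /16 -> next hop R27.

R27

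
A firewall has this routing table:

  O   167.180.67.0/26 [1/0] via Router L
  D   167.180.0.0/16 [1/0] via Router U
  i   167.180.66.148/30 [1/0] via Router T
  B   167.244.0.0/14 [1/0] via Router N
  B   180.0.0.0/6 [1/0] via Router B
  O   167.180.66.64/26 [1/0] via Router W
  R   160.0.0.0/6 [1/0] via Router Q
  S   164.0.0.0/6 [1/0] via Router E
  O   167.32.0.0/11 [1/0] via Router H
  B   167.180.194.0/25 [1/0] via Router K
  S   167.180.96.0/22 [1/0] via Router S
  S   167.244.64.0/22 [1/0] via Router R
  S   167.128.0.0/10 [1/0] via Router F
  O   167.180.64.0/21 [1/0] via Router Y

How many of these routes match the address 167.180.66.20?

4

Prefixes containing 167.180.66.20:
  164.0.0.0/6 (164.0.0.0 - 167.255.255.255)
  167.128.0.0/10 (167.128.0.0 - 167.191.255.255)
  167.180.0.0/16 (167.180.0.0 - 167.180.255.255)
  167.180.64.0/21 (167.180.64.0 - 167.180.71.255)
Total matching entries: 4.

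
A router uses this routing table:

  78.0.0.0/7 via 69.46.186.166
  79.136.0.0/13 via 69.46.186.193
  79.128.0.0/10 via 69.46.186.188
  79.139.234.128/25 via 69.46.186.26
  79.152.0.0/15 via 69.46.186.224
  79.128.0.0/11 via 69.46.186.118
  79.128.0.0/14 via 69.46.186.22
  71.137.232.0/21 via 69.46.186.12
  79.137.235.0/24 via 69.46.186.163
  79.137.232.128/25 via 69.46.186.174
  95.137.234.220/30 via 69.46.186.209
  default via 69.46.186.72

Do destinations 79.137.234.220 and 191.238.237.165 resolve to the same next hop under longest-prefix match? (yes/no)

79.137.234.220: longest match 79.136.0.0/13 -> 69.46.186.193
191.238.237.165: longest match 0.0.0.0/0 -> 69.46.186.72

no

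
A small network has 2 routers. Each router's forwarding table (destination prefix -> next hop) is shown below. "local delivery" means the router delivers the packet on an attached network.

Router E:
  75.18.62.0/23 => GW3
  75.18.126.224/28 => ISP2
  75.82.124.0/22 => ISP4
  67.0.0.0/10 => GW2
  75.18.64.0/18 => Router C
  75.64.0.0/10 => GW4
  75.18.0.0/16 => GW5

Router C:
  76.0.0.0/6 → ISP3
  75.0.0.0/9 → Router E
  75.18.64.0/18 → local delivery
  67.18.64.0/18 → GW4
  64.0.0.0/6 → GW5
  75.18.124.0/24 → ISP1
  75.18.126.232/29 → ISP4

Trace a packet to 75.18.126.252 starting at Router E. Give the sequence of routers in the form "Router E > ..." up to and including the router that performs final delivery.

At Router E: longest match for 75.18.126.252 is 75.18.64.0/18 -> Router C
At Router C: longest match for 75.18.126.252 is 75.18.64.0/18 -> local delivery

Router E > Router C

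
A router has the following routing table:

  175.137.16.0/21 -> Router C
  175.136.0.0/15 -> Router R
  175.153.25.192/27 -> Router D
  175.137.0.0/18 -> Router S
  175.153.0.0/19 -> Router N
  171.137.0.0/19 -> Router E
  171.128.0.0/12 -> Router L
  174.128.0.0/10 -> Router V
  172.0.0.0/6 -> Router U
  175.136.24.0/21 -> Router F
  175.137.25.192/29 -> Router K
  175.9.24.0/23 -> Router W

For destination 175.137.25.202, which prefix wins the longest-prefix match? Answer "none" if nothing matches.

Entries matching 175.137.25.202:
  172.0.0.0/6 (172.0.0.0 - 175.255.255.255)
  175.136.0.0/15 (175.136.0.0 - 175.137.255.255)
  175.137.0.0/18 (175.137.0.0 - 175.137.63.255)
Most specific is 175.137.0.0/18.

175.137.0.0/18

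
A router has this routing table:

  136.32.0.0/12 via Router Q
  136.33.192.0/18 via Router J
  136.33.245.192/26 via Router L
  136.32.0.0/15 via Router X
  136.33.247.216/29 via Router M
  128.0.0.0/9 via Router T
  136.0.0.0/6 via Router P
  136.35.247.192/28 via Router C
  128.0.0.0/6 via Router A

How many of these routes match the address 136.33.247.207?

Prefixes containing 136.33.247.207:
  136.0.0.0/6 (136.0.0.0 - 139.255.255.255)
  136.32.0.0/12 (136.32.0.0 - 136.47.255.255)
  136.32.0.0/15 (136.32.0.0 - 136.33.255.255)
  136.33.192.0/18 (136.33.192.0 - 136.33.255.255)
Total matching entries: 4.

4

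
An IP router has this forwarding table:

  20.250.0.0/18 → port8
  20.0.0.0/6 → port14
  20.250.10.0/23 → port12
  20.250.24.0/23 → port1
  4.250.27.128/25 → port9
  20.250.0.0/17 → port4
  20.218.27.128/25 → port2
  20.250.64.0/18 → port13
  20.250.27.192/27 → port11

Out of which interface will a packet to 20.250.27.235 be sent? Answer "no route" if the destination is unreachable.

port8

Routes whose prefix contains 20.250.27.235:
  20.0.0.0/6 (20.0.0.0 - 23.255.255.255) -> port14
  20.250.0.0/17 (20.250.0.0 - 20.250.127.255) -> port4
  20.250.0.0/18 (20.250.0.0 - 20.250.63.255) -> port8
More-specific entries that do NOT match:
  20.250.27.192/27 (20.250.27.192 - 20.250.27.223) does not contain 20.250.27.235
  4.250.27.128/25 (4.250.27.128 - 4.250.27.255) does not contain 20.250.27.235
  20.218.27.128/25 (20.218.27.128 - 20.218.27.255) does not contain 20.250.27.235
  20.250.10.0/23 (20.250.10.0 - 20.250.11.255) does not contain 20.250.27.235
  20.250.24.0/23 (20.250.24.0 - 20.250.25.255) does not contain 20.250.27.235
Longest matching prefix is /18 -> interface port8.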